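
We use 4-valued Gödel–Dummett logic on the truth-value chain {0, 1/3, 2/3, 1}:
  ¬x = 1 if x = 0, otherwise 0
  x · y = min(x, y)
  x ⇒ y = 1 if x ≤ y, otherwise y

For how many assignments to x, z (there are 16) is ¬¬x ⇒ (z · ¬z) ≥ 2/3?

4

x = 0, z = 0 ↦ 1  ≥
x = 0, z = 1/3 ↦ 1  ≥
x = 0, z = 2/3 ↦ 1  ≥
x = 0, z = 1 ↦ 1  ≥
x = 1/3, z = 0 ↦ 0  <
x = 1/3, z = 1/3 ↦ 0  <
x = 1/3, z = 2/3 ↦ 0  <
x = 1/3, z = 1 ↦ 0  <
x = 2/3, z = 0 ↦ 0  <
x = 2/3, z = 1/3 ↦ 0  <
x = 2/3, z = 2/3 ↦ 0  <
x = 2/3, z = 1 ↦ 0  <
x = 1, z = 0 ↦ 0  <
x = 1, z = 1/3 ↦ 0  <
x = 1, z = 2/3 ↦ 0  <
x = 1, z = 1 ↦ 0  <
So 4 of the 16 assignments meet the threshold.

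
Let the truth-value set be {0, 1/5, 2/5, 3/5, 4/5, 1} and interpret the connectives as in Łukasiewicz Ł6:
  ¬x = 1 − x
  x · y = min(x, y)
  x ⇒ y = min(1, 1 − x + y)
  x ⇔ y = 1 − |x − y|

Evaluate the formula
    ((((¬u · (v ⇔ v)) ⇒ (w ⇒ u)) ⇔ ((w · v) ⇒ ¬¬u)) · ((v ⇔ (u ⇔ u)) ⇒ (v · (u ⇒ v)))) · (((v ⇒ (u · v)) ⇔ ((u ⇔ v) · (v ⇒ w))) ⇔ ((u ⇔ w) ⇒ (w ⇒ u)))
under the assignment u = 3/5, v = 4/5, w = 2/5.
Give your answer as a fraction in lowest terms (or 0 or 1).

¬u = ¬3/5 = 2/5
v ⇔ v = 4/5 ⇔ 4/5 = 1
¬u · (v ⇔ v) = 2/5 · 1 = 2/5
w ⇒ u = 2/5 ⇒ 3/5 = 1
(¬u · (v ⇔ v)) ⇒ (w ⇒ u) = 2/5 ⇒ 1 = 1
w · v = 2/5 · 4/5 = 2/5
¬u = ¬3/5 = 2/5
¬¬u = ¬2/5 = 3/5
(w · v) ⇒ ¬¬u = 2/5 ⇒ 3/5 = 1
((¬u · (v ⇔ v)) ⇒ (w ⇒ u)) ⇔ ((w · v) ⇒ ¬¬u) = 1 ⇔ 1 = 1
u ⇔ u = 3/5 ⇔ 3/5 = 1
v ⇔ (u ⇔ u) = 4/5 ⇔ 1 = 4/5
u ⇒ v = 3/5 ⇒ 4/5 = 1
v · (u ⇒ v) = 4/5 · 1 = 4/5
(v ⇔ (u ⇔ u)) ⇒ (v · (u ⇒ v)) = 4/5 ⇒ 4/5 = 1
(((¬u · (v ⇔ v)) ⇒ (w ⇒ u)) ⇔ ((w · v) ⇒ ¬¬u)) · ((v ⇔ (u ⇔ u)) ⇒ (v · (u ⇒ v))) = 1 · 1 = 1
u · v = 3/5 · 4/5 = 3/5
v ⇒ (u · v) = 4/5 ⇒ 3/5 = 4/5
u ⇔ v = 3/5 ⇔ 4/5 = 4/5
v ⇒ w = 4/5 ⇒ 2/5 = 3/5
(u ⇔ v) · (v ⇒ w) = 4/5 · 3/5 = 3/5
(v ⇒ (u · v)) ⇔ ((u ⇔ v) · (v ⇒ w)) = 4/5 ⇔ 3/5 = 4/5
u ⇔ w = 3/5 ⇔ 2/5 = 4/5
w ⇒ u = 2/5 ⇒ 3/5 = 1
(u ⇔ w) ⇒ (w ⇒ u) = 4/5 ⇒ 1 = 1
((v ⇒ (u · v)) ⇔ ((u ⇔ v) · (v ⇒ w))) ⇔ ((u ⇔ w) ⇒ (w ⇒ u)) = 4/5 ⇔ 1 = 4/5
((((¬u · (v ⇔ v)) ⇒ (w ⇒ u)) ⇔ ((w · v) ⇒ ¬¬u)) · ((v ⇔ (u ⇔ u)) ⇒ (v · (u ⇒ v)))) · (((v ⇒ (u · v)) ⇔ ((u ⇔ v) · (v ⇒ w))) ⇔ ((u ⇔ w) ⇒ (w ⇒ u))) = 1 · 4/5 = 4/5

4/5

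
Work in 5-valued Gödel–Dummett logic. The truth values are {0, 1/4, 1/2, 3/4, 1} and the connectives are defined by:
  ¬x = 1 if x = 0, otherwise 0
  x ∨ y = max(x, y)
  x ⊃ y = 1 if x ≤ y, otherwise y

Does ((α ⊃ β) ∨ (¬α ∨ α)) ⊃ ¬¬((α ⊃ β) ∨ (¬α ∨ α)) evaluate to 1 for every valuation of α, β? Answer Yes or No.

Yes

At α = 1/4, β = 0, for instance:
α ⊃ β = 1/4 ⊃ 0 = 0
¬α = ¬1/4 = 0
¬α ∨ α = 0 ∨ 1/4 = 1/4
(α ⊃ β) ∨ (¬α ∨ α) = 0 ∨ 1/4 = 1/4
¬((α ⊃ β) ∨ (¬α ∨ α)) = ¬1/4 = 0
¬¬((α ⊃ β) ∨ (¬α ∨ α)) = ¬0 = 1
((α ⊃ β) ∨ (¬α ∨ α)) ⊃ ¬¬((α ⊃ β) ∨ (¬α ∨ α)) = 1/4 ⊃ 1 = 1
and checking the remaining 24 assignments likewise gives ≥ 1 in every case.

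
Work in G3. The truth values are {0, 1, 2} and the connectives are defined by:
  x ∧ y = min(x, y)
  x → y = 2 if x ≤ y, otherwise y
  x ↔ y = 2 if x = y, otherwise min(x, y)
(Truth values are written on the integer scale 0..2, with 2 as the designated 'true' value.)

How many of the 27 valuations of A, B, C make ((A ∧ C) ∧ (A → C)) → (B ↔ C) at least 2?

value 2: 22 assignments (counts)
value 1: 1 assignment
value 0: 4 assignments
So 22 of the 27 assignments meet the threshold.

22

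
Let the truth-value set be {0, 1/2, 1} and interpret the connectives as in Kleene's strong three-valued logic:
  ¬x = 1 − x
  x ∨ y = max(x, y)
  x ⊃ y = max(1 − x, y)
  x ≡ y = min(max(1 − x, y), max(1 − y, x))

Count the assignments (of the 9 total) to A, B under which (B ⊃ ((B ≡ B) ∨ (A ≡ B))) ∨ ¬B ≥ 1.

A = 0, B = 0 ↦ 1  ≥
A = 0, B = 1/2 ↦ 1/2  <
A = 0, B = 1 ↦ 1  ≥
A = 1/2, B = 0 ↦ 1  ≥
A = 1/2, B = 1/2 ↦ 1/2  <
A = 1/2, B = 1 ↦ 1  ≥
A = 1, B = 0 ↦ 1  ≥
A = 1, B = 1/2 ↦ 1/2  <
A = 1, B = 1 ↦ 1  ≥
So 6 of the 9 assignments meet the threshold.

6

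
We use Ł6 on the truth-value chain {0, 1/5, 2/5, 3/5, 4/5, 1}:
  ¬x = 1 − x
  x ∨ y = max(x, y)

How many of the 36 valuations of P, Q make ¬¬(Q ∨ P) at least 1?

11

value 1: 11 assignments (counts)
value 4/5: 9 assignments
value 3/5: 7 assignments
value 2/5: 5 assignments
value 1/5: 3 assignments
value 0: 1 assignment
So 11 of the 36 assignments meet the threshold.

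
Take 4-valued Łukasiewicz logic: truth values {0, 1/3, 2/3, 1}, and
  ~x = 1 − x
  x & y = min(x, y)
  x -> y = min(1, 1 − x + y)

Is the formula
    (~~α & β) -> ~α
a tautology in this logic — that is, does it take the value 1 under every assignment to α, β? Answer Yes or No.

Counterexample: take α = 2/3, β = 2/3.
~α = ~2/3 = 1/3
~~α = ~1/3 = 2/3
~~α & β = 2/3 & 2/3 = 2/3
~α = ~2/3 = 1/3
(~~α & β) -> ~α = 2/3 -> 1/3 = 2/3
This gives 2/3 ≠ 1.

No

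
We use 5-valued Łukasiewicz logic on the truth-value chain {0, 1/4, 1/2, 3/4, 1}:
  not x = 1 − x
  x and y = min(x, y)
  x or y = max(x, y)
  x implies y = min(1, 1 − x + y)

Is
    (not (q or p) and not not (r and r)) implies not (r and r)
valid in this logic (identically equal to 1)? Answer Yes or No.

Counterexample: take p = 0, q = 0, r = 3/4.
q or p = 0 or 0 = 0
not (q or p) = not 0 = 1
r and r = 3/4 and 3/4 = 3/4
not (r and r) = not 3/4 = 1/4
not not (r and r) = not 1/4 = 3/4
not (q or p) and not not (r and r) = 1 and 3/4 = 3/4
r and r = 3/4 and 3/4 = 3/4
not (r and r) = not 3/4 = 1/4
(not (q or p) and not not (r and r)) implies not (r and r) = 3/4 implies 1/4 = 1/2
This gives 1/2 ≠ 1.

No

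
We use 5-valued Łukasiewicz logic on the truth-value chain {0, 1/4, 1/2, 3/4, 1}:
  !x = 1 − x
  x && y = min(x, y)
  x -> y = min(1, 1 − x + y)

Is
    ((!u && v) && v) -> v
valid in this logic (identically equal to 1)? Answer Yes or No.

At u = 1/2, v = 1, for instance:
!u = !1/2 = 1/2
!u && v = 1/2 && 1 = 1/2
(!u && v) && v = 1/2 && 1 = 1/2
((!u && v) && v) -> v = 1/2 -> 1 = 1
and checking the remaining 24 assignments likewise gives ≥ 1 in every case.

Yes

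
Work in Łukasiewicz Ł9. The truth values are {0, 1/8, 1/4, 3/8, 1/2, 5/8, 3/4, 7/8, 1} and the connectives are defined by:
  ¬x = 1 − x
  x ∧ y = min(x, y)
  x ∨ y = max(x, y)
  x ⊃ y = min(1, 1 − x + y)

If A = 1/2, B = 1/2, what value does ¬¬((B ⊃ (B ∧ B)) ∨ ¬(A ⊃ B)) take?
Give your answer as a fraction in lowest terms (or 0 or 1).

B ∧ B = 1/2 ∧ 1/2 = 1/2
B ⊃ (B ∧ B) = 1/2 ⊃ 1/2 = 1
A ⊃ B = 1/2 ⊃ 1/2 = 1
¬(A ⊃ B) = ¬1 = 0
(B ⊃ (B ∧ B)) ∨ ¬(A ⊃ B) = 1 ∨ 0 = 1
¬((B ⊃ (B ∧ B)) ∨ ¬(A ⊃ B)) = ¬1 = 0
¬¬((B ⊃ (B ∧ B)) ∨ ¬(A ⊃ B)) = ¬0 = 1

1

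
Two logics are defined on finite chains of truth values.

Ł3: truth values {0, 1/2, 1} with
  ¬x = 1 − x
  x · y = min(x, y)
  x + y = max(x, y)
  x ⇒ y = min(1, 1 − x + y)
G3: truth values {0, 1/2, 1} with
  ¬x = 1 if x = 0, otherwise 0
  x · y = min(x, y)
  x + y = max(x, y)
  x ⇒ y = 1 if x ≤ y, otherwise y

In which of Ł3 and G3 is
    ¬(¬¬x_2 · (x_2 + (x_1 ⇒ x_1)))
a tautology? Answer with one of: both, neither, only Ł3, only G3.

In Ł3: at x_1 = 0, x_2 = 1/2 the value is 1/2 — not a tautology.
In G3: at x_1 = 0, x_2 = 1/2 the value is 0 — not a tautology.

neither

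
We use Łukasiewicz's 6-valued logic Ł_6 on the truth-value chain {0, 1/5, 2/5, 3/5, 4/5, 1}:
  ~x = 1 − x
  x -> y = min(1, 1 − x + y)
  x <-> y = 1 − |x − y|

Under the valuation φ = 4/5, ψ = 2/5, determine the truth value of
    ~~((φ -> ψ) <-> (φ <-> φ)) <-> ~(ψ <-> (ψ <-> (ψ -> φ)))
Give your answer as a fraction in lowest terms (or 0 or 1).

φ -> ψ = 4/5 -> 2/5 = 3/5
φ <-> φ = 4/5 <-> 4/5 = 1
(φ -> ψ) <-> (φ <-> φ) = 3/5 <-> 1 = 3/5
~((φ -> ψ) <-> (φ <-> φ)) = ~3/5 = 2/5
~~((φ -> ψ) <-> (φ <-> φ)) = ~2/5 = 3/5
ψ -> φ = 2/5 -> 4/5 = 1
ψ <-> (ψ -> φ) = 2/5 <-> 1 = 2/5
ψ <-> (ψ <-> (ψ -> φ)) = 2/5 <-> 2/5 = 1
~(ψ <-> (ψ <-> (ψ -> φ))) = ~1 = 0
~~((φ -> ψ) <-> (φ <-> φ)) <-> ~(ψ <-> (ψ <-> (ψ -> φ))) = 3/5 <-> 0 = 2/5

2/5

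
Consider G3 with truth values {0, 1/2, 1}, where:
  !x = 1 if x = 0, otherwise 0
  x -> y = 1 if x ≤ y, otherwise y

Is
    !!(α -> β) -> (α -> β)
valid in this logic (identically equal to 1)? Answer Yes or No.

Counterexample: take α = 1, β = 1/2.
α -> β = 1 -> 1/2 = 1/2
!(α -> β) = !1/2 = 0
!!(α -> β) = !0 = 1
!!(α -> β) -> (α -> β) = 1 -> 1/2 = 1/2
This gives 1/2 ≠ 1.

No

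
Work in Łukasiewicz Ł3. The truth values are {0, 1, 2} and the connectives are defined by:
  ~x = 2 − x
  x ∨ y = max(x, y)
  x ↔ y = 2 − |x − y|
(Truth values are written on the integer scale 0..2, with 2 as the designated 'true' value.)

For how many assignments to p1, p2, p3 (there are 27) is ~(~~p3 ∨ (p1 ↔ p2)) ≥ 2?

2

value 2: 2 assignments (counts)
value 1: 10 assignments
value 0: 15 assignments
So 2 of the 27 assignments meet the threshold.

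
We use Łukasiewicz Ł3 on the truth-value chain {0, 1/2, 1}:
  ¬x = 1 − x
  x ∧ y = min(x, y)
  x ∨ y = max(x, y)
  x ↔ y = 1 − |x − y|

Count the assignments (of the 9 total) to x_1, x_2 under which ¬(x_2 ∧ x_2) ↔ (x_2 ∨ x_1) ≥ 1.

3

x_1 = 0, x_2 = 0 ↦ 0  <
x_1 = 0, x_2 = 1/2 ↦ 1  ≥
x_1 = 0, x_2 = 1 ↦ 0  <
x_1 = 1/2, x_2 = 0 ↦ 1/2  <
x_1 = 1/2, x_2 = 1/2 ↦ 1  ≥
x_1 = 1/2, x_2 = 1 ↦ 0  <
x_1 = 1, x_2 = 0 ↦ 1  ≥
x_1 = 1, x_2 = 1/2 ↦ 1/2  <
x_1 = 1, x_2 = 1 ↦ 0  <
So 3 of the 9 assignments meet the threshold.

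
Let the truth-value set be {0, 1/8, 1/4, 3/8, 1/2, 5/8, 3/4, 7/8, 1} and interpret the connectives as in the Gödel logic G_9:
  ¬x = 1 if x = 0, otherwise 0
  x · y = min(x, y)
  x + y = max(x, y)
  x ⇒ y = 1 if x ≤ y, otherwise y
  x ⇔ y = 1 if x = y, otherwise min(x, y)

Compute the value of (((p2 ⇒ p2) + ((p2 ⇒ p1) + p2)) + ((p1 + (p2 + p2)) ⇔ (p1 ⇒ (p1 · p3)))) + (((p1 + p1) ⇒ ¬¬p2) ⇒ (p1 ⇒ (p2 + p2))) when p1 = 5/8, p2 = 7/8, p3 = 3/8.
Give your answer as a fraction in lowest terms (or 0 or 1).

p2 ⇒ p2 = 7/8 ⇒ 7/8 = 1
p2 ⇒ p1 = 7/8 ⇒ 5/8 = 5/8
(p2 ⇒ p1) + p2 = 5/8 + 7/8 = 7/8
(p2 ⇒ p2) + ((p2 ⇒ p1) + p2) = 1 + 7/8 = 1
p2 + p2 = 7/8 + 7/8 = 7/8
p1 + (p2 + p2) = 5/8 + 7/8 = 7/8
p1 · p3 = 5/8 · 3/8 = 3/8
p1 ⇒ (p1 · p3) = 5/8 ⇒ 3/8 = 3/8
(p1 + (p2 + p2)) ⇔ (p1 ⇒ (p1 · p3)) = 7/8 ⇔ 3/8 = 3/8
((p2 ⇒ p2) + ((p2 ⇒ p1) + p2)) + ((p1 + (p2 + p2)) ⇔ (p1 ⇒ (p1 · p3))) = 1 + 3/8 = 1
p1 + p1 = 5/8 + 5/8 = 5/8
¬p2 = ¬7/8 = 0
¬¬p2 = ¬0 = 1
(p1 + p1) ⇒ ¬¬p2 = 5/8 ⇒ 1 = 1
p2 + p2 = 7/8 + 7/8 = 7/8
p1 ⇒ (p2 + p2) = 5/8 ⇒ 7/8 = 1
((p1 + p1) ⇒ ¬¬p2) ⇒ (p1 ⇒ (p2 + p2)) = 1 ⇒ 1 = 1
(((p2 ⇒ p2) + ((p2 ⇒ p1) + p2)) + ((p1 + (p2 + p2)) ⇔ (p1 ⇒ (p1 · p3)))) + (((p1 + p1) ⇒ ¬¬p2) ⇒ (p1 ⇒ (p2 + p2))) = 1 + 1 = 1

1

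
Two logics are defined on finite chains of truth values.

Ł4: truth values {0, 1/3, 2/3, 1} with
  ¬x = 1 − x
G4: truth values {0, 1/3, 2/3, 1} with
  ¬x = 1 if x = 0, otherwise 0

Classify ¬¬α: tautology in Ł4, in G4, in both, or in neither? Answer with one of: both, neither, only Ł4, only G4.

neither

In Ł4: at α = 0 the value is 0 — not a tautology.
In G4: at α = 0 the value is 0 — not a tautology.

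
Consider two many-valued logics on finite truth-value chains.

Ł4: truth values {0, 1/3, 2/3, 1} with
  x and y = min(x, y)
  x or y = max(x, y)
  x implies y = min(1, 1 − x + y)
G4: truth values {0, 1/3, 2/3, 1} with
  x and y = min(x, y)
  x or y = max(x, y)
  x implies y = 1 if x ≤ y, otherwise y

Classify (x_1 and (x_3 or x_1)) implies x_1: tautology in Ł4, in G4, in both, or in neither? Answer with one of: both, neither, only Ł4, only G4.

both

In Ł4: every assignment gives 1 — tautology.
In G4: every assignment gives 1 — tautology.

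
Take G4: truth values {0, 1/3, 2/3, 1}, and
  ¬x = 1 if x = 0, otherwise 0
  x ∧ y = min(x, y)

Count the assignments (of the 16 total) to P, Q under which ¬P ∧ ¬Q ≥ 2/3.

P = 0, Q = 0 ↦ 1  ≥
P = 0, Q = 1/3 ↦ 0  <
P = 0, Q = 2/3 ↦ 0  <
P = 0, Q = 1 ↦ 0  <
P = 1/3, Q = 0 ↦ 0  <
P = 1/3, Q = 1/3 ↦ 0  <
P = 1/3, Q = 2/3 ↦ 0  <
P = 1/3, Q = 1 ↦ 0  <
P = 2/3, Q = 0 ↦ 0  <
P = 2/3, Q = 1/3 ↦ 0  <
P = 2/3, Q = 2/3 ↦ 0  <
P = 2/3, Q = 1 ↦ 0  <
P = 1, Q = 0 ↦ 0  <
P = 1, Q = 1/3 ↦ 0  <
P = 1, Q = 2/3 ↦ 0  <
P = 1, Q = 1 ↦ 0  <
So 1 of the 16 assignments meets the threshold.

1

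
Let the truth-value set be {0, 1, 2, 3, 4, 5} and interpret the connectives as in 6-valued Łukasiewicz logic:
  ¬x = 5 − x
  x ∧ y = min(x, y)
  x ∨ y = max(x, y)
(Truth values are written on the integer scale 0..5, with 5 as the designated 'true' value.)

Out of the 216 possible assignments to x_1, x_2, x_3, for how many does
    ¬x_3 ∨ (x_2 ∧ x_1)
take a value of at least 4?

88

value 5: 41 assignments (counts)
value 4: 47 assignments (counts)
value 3: 47 assignments
value 2: 41 assignments
value 1: 29 assignments
value 0: 11 assignments
So 88 of the 216 assignments meet the threshold.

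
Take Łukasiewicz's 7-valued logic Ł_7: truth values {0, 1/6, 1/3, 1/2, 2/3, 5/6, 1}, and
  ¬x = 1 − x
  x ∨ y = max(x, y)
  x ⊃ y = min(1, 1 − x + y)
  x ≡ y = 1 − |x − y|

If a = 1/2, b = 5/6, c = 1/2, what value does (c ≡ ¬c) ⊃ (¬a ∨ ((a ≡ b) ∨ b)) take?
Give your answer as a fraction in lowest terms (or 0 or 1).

5/6

¬c = ¬1/2 = 1/2
c ≡ ¬c = 1/2 ≡ 1/2 = 1
¬a = ¬1/2 = 1/2
a ≡ b = 1/2 ≡ 5/6 = 2/3
(a ≡ b) ∨ b = 2/3 ∨ 5/6 = 5/6
¬a ∨ ((a ≡ b) ∨ b) = 1/2 ∨ 5/6 = 5/6
(c ≡ ¬c) ⊃ (¬a ∨ ((a ≡ b) ∨ b)) = 1 ⊃ 5/6 = 5/6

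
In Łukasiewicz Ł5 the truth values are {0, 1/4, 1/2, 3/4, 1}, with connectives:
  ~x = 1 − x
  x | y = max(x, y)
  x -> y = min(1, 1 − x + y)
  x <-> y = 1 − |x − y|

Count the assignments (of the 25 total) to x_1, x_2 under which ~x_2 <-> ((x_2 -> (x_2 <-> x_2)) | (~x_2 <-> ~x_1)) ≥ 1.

value 1: 5 assignments (counts)
value 3/4: 5 assignments
value 1/2: 5 assignments
value 1/4: 5 assignments
value 0: 5 assignments
So 5 of the 25 assignments meet the threshold.

5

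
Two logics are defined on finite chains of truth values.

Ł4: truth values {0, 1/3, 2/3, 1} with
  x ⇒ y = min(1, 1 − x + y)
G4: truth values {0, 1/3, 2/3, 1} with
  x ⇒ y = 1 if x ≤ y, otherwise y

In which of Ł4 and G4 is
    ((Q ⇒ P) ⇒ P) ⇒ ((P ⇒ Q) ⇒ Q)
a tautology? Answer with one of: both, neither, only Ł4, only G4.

only Ł4

In Ł4: every assignment gives 1 — tautology.
In G4: at P = 0, Q = 1/3 the value is 1/3 — not a tautology.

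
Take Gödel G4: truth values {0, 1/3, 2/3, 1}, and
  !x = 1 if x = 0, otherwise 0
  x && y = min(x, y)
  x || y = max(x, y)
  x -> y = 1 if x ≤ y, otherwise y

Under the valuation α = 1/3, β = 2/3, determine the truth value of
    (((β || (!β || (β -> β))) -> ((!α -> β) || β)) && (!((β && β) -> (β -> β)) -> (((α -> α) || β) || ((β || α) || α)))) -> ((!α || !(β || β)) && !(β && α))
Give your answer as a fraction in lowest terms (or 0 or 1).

!β = !2/3 = 0
β -> β = 2/3 -> 2/3 = 1
!β || (β -> β) = 0 || 1 = 1
β || (!β || (β -> β)) = 2/3 || 1 = 1
!α = !1/3 = 0
!α -> β = 0 -> 2/3 = 1
(!α -> β) || β = 1 || 2/3 = 1
(β || (!β || (β -> β))) -> ((!α -> β) || β) = 1 -> 1 = 1
β && β = 2/3 && 2/3 = 2/3
β -> β = 2/3 -> 2/3 = 1
(β && β) -> (β -> β) = 2/3 -> 1 = 1
!((β && β) -> (β -> β)) = !1 = 0
α -> α = 1/3 -> 1/3 = 1
(α -> α) || β = 1 || 2/3 = 1
β || α = 2/3 || 1/3 = 2/3
(β || α) || α = 2/3 || 1/3 = 2/3
((α -> α) || β) || ((β || α) || α) = 1 || 2/3 = 1
!((β && β) -> (β -> β)) -> (((α -> α) || β) || ((β || α) || α)) = 0 -> 1 = 1
((β || (!β || (β -> β))) -> ((!α -> β) || β)) && (!((β && β) -> (β -> β)) -> (((α -> α) || β) || ((β || α) || α))) = 1 && 1 = 1
!α = !1/3 = 0
β || β = 2/3 || 2/3 = 2/3
!(β || β) = !2/3 = 0
!α || !(β || β) = 0 || 0 = 0
β && α = 2/3 && 1/3 = 1/3
!(β && α) = !1/3 = 0
(!α || !(β || β)) && !(β && α) = 0 && 0 = 0
(((β || (!β || (β -> β))) -> ((!α -> β) || β)) && (!((β && β) -> (β -> β)) -> (((α -> α) || β) || ((β || α) || α)))) -> ((!α || !(β || β)) && !(β && α)) = 1 -> 0 = 0

0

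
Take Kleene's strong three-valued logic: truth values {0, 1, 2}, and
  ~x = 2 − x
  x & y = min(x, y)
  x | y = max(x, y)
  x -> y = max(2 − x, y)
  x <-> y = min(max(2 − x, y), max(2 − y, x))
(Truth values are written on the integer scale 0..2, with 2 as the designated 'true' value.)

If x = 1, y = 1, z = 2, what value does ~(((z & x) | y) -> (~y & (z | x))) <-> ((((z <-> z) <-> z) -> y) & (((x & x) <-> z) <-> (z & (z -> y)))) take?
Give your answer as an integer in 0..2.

1

z & x = 2 & 1 = 1
(z & x) | y = 1 | 1 = 1
~y = ~1 = 1
z | x = 2 | 1 = 2
~y & (z | x) = 1 & 2 = 1
((z & x) | y) -> (~y & (z | x)) = 1 -> 1 = 1
~(((z & x) | y) -> (~y & (z | x))) = ~1 = 1
z <-> z = 2 <-> 2 = 2
(z <-> z) <-> z = 2 <-> 2 = 2
((z <-> z) <-> z) -> y = 2 -> 1 = 1
x & x = 1 & 1 = 1
(x & x) <-> z = 1 <-> 2 = 1
z -> y = 2 -> 1 = 1
z & (z -> y) = 2 & 1 = 1
((x & x) <-> z) <-> (z & (z -> y)) = 1 <-> 1 = 1
(((z <-> z) <-> z) -> y) & (((x & x) <-> z) <-> (z & (z -> y))) = 1 & 1 = 1
~(((z & x) | y) -> (~y & (z | x))) <-> ((((z <-> z) <-> z) -> y) & (((x & x) <-> z) <-> (z & (z -> y)))) = 1 <-> 1 = 1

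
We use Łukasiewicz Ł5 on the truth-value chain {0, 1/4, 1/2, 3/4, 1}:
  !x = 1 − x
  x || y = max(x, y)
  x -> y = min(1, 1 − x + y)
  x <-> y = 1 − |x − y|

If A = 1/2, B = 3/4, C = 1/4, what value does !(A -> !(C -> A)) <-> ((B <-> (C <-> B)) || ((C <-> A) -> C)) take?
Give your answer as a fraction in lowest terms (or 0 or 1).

C -> A = 1/4 -> 1/2 = 1
!(C -> A) = !1 = 0
A -> !(C -> A) = 1/2 -> 0 = 1/2
!(A -> !(C -> A)) = !1/2 = 1/2
C <-> B = 1/4 <-> 3/4 = 1/2
B <-> (C <-> B) = 3/4 <-> 1/2 = 3/4
C <-> A = 1/4 <-> 1/2 = 3/4
(C <-> A) -> C = 3/4 -> 1/4 = 1/2
(B <-> (C <-> B)) || ((C <-> A) -> C) = 3/4 || 1/2 = 3/4
!(A -> !(C -> A)) <-> ((B <-> (C <-> B)) || ((C <-> A) -> C)) = 1/2 <-> 3/4 = 3/4

3/4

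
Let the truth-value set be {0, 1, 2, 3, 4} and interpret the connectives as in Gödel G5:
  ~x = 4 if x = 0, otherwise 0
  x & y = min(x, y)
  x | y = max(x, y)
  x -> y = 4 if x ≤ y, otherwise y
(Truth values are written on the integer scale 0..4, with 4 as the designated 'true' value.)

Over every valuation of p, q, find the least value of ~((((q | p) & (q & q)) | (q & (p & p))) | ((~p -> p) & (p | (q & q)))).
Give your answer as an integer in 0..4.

0

Take p = 0, q = 1:
q | p = 1 | 0 = 1
q & q = 1 & 1 = 1
(q | p) & (q & q) = 1 & 1 = 1
p & p = 0 & 0 = 0
q & (p & p) = 1 & 0 = 0
((q | p) & (q & q)) | (q & (p & p)) = 1 | 0 = 1
~p = ~0 = 4
~p -> p = 4 -> 0 = 0
q & q = 1 & 1 = 1
p | (q & q) = 0 | 1 = 1
(~p -> p) & (p | (q & q)) = 0 & 1 = 0
(((q | p) & (q & q)) | (q & (p & p))) | ((~p -> p) & (p | (q & q))) = 1 | 0 = 1
~((((q | p) & (q & q)) | (q & (p & p))) | ((~p -> p) & (p | (q & q)))) = ~1 = 0
No assignment yields a value below 0, so this is the minimum.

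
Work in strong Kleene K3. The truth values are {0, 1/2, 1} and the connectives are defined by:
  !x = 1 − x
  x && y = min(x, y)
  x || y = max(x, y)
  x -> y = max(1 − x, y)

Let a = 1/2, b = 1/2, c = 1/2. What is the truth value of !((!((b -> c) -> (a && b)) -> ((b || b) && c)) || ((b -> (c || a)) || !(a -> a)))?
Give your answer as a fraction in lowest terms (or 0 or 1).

b -> c = 1/2 -> 1/2 = 1/2
a && b = 1/2 && 1/2 = 1/2
(b -> c) -> (a && b) = 1/2 -> 1/2 = 1/2
!((b -> c) -> (a && b)) = !1/2 = 1/2
b || b = 1/2 || 1/2 = 1/2
(b || b) && c = 1/2 && 1/2 = 1/2
!((b -> c) -> (a && b)) -> ((b || b) && c) = 1/2 -> 1/2 = 1/2
c || a = 1/2 || 1/2 = 1/2
b -> (c || a) = 1/2 -> 1/2 = 1/2
a -> a = 1/2 -> 1/2 = 1/2
!(a -> a) = !1/2 = 1/2
(b -> (c || a)) || !(a -> a) = 1/2 || 1/2 = 1/2
(!((b -> c) -> (a && b)) -> ((b || b) && c)) || ((b -> (c || a)) || !(a -> a)) = 1/2 || 1/2 = 1/2
!((!((b -> c) -> (a && b)) -> ((b || b) && c)) || ((b -> (c || a)) || !(a -> a))) = !1/2 = 1/2

1/2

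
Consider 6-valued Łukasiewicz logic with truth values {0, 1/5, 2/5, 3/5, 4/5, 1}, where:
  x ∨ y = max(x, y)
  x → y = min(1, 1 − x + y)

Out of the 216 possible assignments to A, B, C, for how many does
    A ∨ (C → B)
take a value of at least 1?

value 1: 141 assignments (counts)
value 4/5: 35 assignments
value 3/5: 22 assignments
value 2/5: 12 assignments
value 1/5: 5 assignments
value 0: 1 assignment
So 141 of the 216 assignments meet the threshold.

141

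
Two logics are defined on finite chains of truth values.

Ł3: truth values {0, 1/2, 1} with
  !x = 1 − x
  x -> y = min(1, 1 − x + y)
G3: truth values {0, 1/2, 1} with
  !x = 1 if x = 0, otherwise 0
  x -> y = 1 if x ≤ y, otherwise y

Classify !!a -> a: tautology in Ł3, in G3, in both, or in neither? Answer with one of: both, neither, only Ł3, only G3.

only Ł3

In Ł3: every assignment gives 1 — tautology.
In G3: at a = 1/2 the value is 1/2 — not a tautology.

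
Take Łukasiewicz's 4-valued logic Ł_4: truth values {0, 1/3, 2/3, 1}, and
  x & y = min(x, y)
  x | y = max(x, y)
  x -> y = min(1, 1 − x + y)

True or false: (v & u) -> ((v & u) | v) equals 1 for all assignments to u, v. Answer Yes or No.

u = 0, v = 0 ↦ 1
u = 0, v = 1/3 ↦ 1
u = 0, v = 2/3 ↦ 1
u = 0, v = 1 ↦ 1
u = 1/3, v = 0 ↦ 1
u = 1/3, v = 1/3 ↦ 1
u = 1/3, v = 2/3 ↦ 1
u = 1/3, v = 1 ↦ 1
u = 2/3, v = 0 ↦ 1
u = 2/3, v = 1/3 ↦ 1
u = 2/3, v = 2/3 ↦ 1
u = 2/3, v = 1 ↦ 1
u = 1, v = 0 ↦ 1
u = 1, v = 1/3 ↦ 1
u = 1, v = 2/3 ↦ 1
u = 1, v = 1 ↦ 1
Every assignment gives a value ≥ 1.

Yes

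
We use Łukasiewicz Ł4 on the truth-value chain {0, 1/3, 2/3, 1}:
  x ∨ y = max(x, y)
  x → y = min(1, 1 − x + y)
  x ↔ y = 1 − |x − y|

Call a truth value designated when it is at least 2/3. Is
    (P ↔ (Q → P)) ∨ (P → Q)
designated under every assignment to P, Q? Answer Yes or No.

P = 0, Q = 0 ↦ 1
P = 0, Q = 1/3 ↦ 1
P = 0, Q = 2/3 ↦ 1
P = 0, Q = 1 ↦ 1
P = 1/3, Q = 0 ↦ 2/3
P = 1/3, Q = 1/3 ↦ 1
P = 1/3, Q = 2/3 ↦ 1
P = 1/3, Q = 1 ↦ 1
P = 2/3, Q = 0 ↦ 2/3
P = 2/3, Q = 1/3 ↦ 2/3
P = 2/3, Q = 2/3 ↦ 1
P = 2/3, Q = 1 ↦ 1
P = 1, Q = 0 ↦ 1
P = 1, Q = 1/3 ↦ 1
P = 1, Q = 2/3 ↦ 1
P = 1, Q = 1 ↦ 1
Every assignment gives a value ≥ 2/3.

Yes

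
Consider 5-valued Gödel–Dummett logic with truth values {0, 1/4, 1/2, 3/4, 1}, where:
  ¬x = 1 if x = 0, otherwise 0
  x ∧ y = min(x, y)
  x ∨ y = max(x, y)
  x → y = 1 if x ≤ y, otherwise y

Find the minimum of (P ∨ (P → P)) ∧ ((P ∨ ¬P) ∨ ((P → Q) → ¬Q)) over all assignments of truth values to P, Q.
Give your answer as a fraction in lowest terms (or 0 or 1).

1/4

Take P = 1/4, Q = 1/4:
P → P = 1/4 → 1/4 = 1
P ∨ (P → P) = 1/4 ∨ 1 = 1
¬P = ¬1/4 = 0
P ∨ ¬P = 1/4 ∨ 0 = 1/4
P → Q = 1/4 → 1/4 = 1
¬Q = ¬1/4 = 0
(P → Q) → ¬Q = 1 → 0 = 0
(P ∨ ¬P) ∨ ((P → Q) → ¬Q) = 1/4 ∨ 0 = 1/4
(P ∨ (P → P)) ∧ ((P ∨ ¬P) ∨ ((P → Q) → ¬Q)) = 1 ∧ 1/4 = 1/4
No assignment yields a value below 1/4, so this is the minimum.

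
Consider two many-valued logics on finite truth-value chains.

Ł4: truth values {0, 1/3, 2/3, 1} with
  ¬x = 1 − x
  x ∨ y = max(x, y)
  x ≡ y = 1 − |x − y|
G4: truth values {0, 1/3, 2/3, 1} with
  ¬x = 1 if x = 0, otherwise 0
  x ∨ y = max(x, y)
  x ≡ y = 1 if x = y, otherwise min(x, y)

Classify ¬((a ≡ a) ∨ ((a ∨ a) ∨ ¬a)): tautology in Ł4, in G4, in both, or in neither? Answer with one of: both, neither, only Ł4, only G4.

In Ł4: at a = 0 the value is 0 — not a tautology.
In G4: at a = 0 the value is 0 — not a tautology.

neither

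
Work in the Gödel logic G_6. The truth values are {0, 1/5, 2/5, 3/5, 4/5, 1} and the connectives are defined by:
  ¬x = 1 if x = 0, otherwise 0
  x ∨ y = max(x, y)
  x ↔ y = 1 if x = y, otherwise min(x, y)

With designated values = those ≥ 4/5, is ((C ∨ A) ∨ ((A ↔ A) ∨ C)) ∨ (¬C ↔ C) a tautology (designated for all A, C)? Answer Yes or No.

Yes

At A = 1, C = 4/5, for instance:
C ∨ A = 4/5 ∨ 1 = 1
A ↔ A = 1 ↔ 1 = 1
(A ↔ A) ∨ C = 1 ∨ 4/5 = 1
(C ∨ A) ∨ ((A ↔ A) ∨ C) = 1 ∨ 1 = 1
¬C = ¬4/5 = 0
¬C ↔ C = 0 ↔ 4/5 = 0
((C ∨ A) ∨ ((A ↔ A) ∨ C)) ∨ (¬C ↔ C) = 1 ∨ 0 = 1
and checking the remaining 35 assignments likewise gives ≥ 4/5 in every case.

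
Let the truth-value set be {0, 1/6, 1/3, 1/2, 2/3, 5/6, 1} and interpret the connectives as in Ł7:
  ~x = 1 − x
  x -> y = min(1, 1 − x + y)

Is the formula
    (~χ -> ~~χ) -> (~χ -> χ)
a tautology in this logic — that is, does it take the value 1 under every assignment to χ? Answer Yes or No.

χ = 0 ↦ 1
χ = 1/6 ↦ 1
χ = 1/3 ↦ 1
χ = 1/2 ↦ 1
χ = 2/3 ↦ 1
χ = 5/6 ↦ 1
χ = 1 ↦ 1
Every assignment gives a value ≥ 1.

Yes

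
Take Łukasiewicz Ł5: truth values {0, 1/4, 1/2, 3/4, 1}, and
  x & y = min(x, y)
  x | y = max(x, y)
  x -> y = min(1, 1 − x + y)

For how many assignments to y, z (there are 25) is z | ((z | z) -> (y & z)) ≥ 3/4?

value 1: 19 assignments (counts)
value 3/4: 5 assignments (counts)
value 1/2: 1 assignment
So 24 of the 25 assignments meet the threshold.

24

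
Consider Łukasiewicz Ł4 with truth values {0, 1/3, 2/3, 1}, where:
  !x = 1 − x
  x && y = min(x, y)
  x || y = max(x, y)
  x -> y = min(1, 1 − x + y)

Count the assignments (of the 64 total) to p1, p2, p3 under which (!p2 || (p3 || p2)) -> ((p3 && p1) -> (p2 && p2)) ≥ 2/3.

59

value 1: 52 assignments (counts)
value 2/3: 7 assignments (counts)
value 1/3: 4 assignments
value 0: 1 assignment
So 59 of the 64 assignments meet the threshold.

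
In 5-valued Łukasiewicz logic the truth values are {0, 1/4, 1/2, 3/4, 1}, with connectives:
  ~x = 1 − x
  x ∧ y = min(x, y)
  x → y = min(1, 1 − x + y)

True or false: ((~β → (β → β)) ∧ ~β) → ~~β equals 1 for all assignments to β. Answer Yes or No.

No

Counterexample: take β = 0.
~β = ~0 = 1
β → β = 0 → 0 = 1
~β → (β → β) = 1 → 1 = 1
~β = ~0 = 1
(~β → (β → β)) ∧ ~β = 1 ∧ 1 = 1
~β = ~0 = 1
~~β = ~1 = 0
((~β → (β → β)) ∧ ~β) → ~~β = 1 → 0 = 0
This gives 0 ≠ 1.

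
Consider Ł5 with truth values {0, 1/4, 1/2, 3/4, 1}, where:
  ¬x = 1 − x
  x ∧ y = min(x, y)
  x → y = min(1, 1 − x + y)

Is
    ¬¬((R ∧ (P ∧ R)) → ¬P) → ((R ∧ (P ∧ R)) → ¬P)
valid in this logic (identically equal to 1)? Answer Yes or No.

Yes

At P = 0, R = 1/2, for instance:
P ∧ R = 0 ∧ 1/2 = 0
R ∧ (P ∧ R) = 1/2 ∧ 0 = 0
¬P = ¬0 = 1
(R ∧ (P ∧ R)) → ¬P = 0 → 1 = 1
¬((R ∧ (P ∧ R)) → ¬P) = ¬1 = 0
¬¬((R ∧ (P ∧ R)) → ¬P) = ¬0 = 1
¬¬((R ∧ (P ∧ R)) → ¬P) → ((R ∧ (P ∧ R)) → ¬P) = 1 → 1 = 1
and checking the remaining 24 assignments likewise gives ≥ 1 in every case.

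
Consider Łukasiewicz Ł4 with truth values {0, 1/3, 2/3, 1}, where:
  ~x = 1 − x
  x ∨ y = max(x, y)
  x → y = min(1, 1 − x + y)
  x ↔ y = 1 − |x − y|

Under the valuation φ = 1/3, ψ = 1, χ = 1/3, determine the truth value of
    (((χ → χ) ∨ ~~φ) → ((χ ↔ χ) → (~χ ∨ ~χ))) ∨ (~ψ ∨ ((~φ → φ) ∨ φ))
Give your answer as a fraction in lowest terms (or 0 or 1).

χ → χ = 1/3 → 1/3 = 1
~φ = ~1/3 = 2/3
~~φ = ~2/3 = 1/3
(χ → χ) ∨ ~~φ = 1 ∨ 1/3 = 1
χ ↔ χ = 1/3 ↔ 1/3 = 1
~χ = ~1/3 = 2/3
~χ = ~1/3 = 2/3
~χ ∨ ~χ = 2/3 ∨ 2/3 = 2/3
(χ ↔ χ) → (~χ ∨ ~χ) = 1 → 2/3 = 2/3
((χ → χ) ∨ ~~φ) → ((χ ↔ χ) → (~χ ∨ ~χ)) = 1 → 2/3 = 2/3
~ψ = ~1 = 0
~φ = ~1/3 = 2/3
~φ → φ = 2/3 → 1/3 = 2/3
(~φ → φ) ∨ φ = 2/3 ∨ 1/3 = 2/3
~ψ ∨ ((~φ → φ) ∨ φ) = 0 ∨ 2/3 = 2/3
(((χ → χ) ∨ ~~φ) → ((χ ↔ χ) → (~χ ∨ ~χ))) ∨ (~ψ ∨ ((~φ → φ) ∨ φ)) = 2/3 ∨ 2/3 = 2/3

2/3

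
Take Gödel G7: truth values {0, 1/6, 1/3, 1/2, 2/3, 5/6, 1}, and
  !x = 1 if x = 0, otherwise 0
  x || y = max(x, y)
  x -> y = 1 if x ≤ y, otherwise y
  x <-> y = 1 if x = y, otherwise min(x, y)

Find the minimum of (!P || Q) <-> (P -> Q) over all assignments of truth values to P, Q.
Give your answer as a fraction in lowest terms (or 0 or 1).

Take P = 1/6, Q = 1/6:
!P = !1/6 = 0
!P || Q = 0 || 1/6 = 1/6
P -> Q = 1/6 -> 1/6 = 1
(!P || Q) <-> (P -> Q) = 1/6 <-> 1 = 1/6
No assignment yields a value below 1/6, so this is the minimum.

1/6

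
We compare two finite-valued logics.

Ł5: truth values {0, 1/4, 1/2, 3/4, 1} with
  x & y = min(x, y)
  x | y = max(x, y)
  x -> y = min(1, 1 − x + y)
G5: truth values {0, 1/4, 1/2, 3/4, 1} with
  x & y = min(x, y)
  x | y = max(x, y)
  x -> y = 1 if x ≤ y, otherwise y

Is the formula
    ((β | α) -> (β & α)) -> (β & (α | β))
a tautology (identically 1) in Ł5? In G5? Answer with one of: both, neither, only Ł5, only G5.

In Ł5: at α = 0, β = 0 the value is 0 — not a tautology.
In G5: at α = 0, β = 0 the value is 0 — not a tautology.

neither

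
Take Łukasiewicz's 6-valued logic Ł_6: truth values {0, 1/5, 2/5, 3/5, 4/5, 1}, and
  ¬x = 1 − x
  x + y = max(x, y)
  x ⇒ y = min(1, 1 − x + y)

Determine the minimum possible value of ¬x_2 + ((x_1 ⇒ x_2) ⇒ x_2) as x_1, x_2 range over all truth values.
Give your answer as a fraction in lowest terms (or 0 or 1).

3/5

Take x_1 = 0, x_2 = 2/5:
¬x_2 = ¬2/5 = 3/5
x_1 ⇒ x_2 = 0 ⇒ 2/5 = 1
(x_1 ⇒ x_2) ⇒ x_2 = 1 ⇒ 2/5 = 2/5
¬x_2 + ((x_1 ⇒ x_2) ⇒ x_2) = 3/5 + 2/5 = 3/5
No assignment yields a value below 3/5, so this is the minimum.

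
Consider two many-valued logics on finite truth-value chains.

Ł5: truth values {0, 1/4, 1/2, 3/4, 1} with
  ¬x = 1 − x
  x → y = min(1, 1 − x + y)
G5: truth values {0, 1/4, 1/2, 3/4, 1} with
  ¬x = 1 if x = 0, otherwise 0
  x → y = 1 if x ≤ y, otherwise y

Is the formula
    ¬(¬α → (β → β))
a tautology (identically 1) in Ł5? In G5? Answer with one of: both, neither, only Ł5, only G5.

In Ł5: at α = 0, β = 0 the value is 0 — not a tautology.
In G5: at α = 0, β = 0 the value is 0 — not a tautology.

neither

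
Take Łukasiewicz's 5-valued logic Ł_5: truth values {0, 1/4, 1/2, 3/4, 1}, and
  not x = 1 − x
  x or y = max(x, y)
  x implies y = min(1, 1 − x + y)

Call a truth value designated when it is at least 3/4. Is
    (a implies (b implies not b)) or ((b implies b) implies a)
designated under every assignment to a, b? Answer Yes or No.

Counterexample: take a = 1/2, b = 1.
not b = not 1 = 0
b implies not b = 1 implies 0 = 0
a implies (b implies not b) = 1/2 implies 0 = 1/2
b implies b = 1 implies 1 = 1
(b implies b) implies a = 1 implies 1/2 = 1/2
(a implies (b implies not b)) or ((b implies b) implies a) = 1/2 or 1/2 = 1/2
This gives 1/2, which is below 3/4.

No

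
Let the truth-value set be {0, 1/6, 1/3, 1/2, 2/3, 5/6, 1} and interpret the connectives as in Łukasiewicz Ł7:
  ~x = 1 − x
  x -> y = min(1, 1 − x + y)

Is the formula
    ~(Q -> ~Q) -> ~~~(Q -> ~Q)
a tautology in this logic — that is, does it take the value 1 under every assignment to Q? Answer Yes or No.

Yes

Q = 0 ↦ 1
Q = 1/6 ↦ 1
Q = 1/3 ↦ 1
Q = 1/2 ↦ 1
Q = 2/3 ↦ 1
Q = 5/6 ↦ 1
Q = 1 ↦ 1
Every assignment gives a value ≥ 1.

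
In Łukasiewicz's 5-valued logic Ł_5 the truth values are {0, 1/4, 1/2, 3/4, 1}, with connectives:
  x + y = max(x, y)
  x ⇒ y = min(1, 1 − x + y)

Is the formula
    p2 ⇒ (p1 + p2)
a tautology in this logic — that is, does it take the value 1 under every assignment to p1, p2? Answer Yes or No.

At p1 = 1/4, p2 = 1/2, for instance:
p1 + p2 = 1/4 + 1/2 = 1/2
p2 ⇒ (p1 + p2) = 1/2 ⇒ 1/2 = 1
and checking the remaining 24 assignments likewise gives ≥ 1 in every case.

Yes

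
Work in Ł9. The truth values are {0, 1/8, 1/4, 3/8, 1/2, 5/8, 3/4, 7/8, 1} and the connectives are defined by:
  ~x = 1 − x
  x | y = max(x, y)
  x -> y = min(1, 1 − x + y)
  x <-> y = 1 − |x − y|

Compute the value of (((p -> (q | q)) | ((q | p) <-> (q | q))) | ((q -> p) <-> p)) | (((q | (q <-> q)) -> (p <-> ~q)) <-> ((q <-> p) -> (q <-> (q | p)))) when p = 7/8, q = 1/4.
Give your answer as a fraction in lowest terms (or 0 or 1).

q | q = 1/4 | 1/4 = 1/4
p -> (q | q) = 7/8 -> 1/4 = 3/8
q | p = 1/4 | 7/8 = 7/8
q | q = 1/4 | 1/4 = 1/4
(q | p) <-> (q | q) = 7/8 <-> 1/4 = 3/8
(p -> (q | q)) | ((q | p) <-> (q | q)) = 3/8 | 3/8 = 3/8
q -> p = 1/4 -> 7/8 = 1
(q -> p) <-> p = 1 <-> 7/8 = 7/8
((p -> (q | q)) | ((q | p) <-> (q | q))) | ((q -> p) <-> p) = 3/8 | 7/8 = 7/8
q <-> q = 1/4 <-> 1/4 = 1
q | (q <-> q) = 1/4 | 1 = 1
~q = ~1/4 = 3/4
p <-> ~q = 7/8 <-> 3/4 = 7/8
(q | (q <-> q)) -> (p <-> ~q) = 1 -> 7/8 = 7/8
q <-> p = 1/4 <-> 7/8 = 3/8
q | p = 1/4 | 7/8 = 7/8
q <-> (q | p) = 1/4 <-> 7/8 = 3/8
(q <-> p) -> (q <-> (q | p)) = 3/8 -> 3/8 = 1
((q | (q <-> q)) -> (p <-> ~q)) <-> ((q <-> p) -> (q <-> (q | p))) = 7/8 <-> 1 = 7/8
(((p -> (q | q)) | ((q | p) <-> (q | q))) | ((q -> p) <-> p)) | (((q | (q <-> q)) -> (p <-> ~q)) <-> ((q <-> p) -> (q <-> (q | p)))) = 7/8 | 7/8 = 7/8

7/8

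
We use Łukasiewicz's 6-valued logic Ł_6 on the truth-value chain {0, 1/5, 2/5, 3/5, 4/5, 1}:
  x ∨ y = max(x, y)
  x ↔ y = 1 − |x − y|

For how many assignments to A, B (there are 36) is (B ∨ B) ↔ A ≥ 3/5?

24

value 1: 6 assignments (counts)
value 4/5: 10 assignments (counts)
value 3/5: 8 assignments (counts)
value 2/5: 6 assignments
value 1/5: 4 assignments
value 0: 2 assignments
So 24 of the 36 assignments meet the threshold.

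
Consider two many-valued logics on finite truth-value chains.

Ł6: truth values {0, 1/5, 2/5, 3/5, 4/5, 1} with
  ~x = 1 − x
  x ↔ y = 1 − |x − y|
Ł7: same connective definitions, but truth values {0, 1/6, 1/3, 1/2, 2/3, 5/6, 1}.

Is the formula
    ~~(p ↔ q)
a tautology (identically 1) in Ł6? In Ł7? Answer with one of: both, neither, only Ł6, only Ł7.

neither

In Ł6: at p = 0, q = 1/5 the value is 4/5 — not a tautology.
In Ł7: at p = 0, q = 1/6 the value is 5/6 — not a tautology.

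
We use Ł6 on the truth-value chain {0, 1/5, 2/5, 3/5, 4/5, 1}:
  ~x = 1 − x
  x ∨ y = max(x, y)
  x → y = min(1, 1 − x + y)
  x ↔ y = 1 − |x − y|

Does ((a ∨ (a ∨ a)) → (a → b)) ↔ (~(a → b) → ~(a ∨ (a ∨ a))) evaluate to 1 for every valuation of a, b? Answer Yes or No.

At a = 3/5, b = 2/5, for instance:
a ∨ a = 3/5 ∨ 3/5 = 3/5
a ∨ (a ∨ a) = 3/5 ∨ 3/5 = 3/5
a → b = 3/5 → 2/5 = 4/5
(a ∨ (a ∨ a)) → (a → b) = 3/5 → 4/5 = 1
~(a → b) = ~4/5 = 1/5
~(a ∨ (a ∨ a)) = ~3/5 = 2/5
~(a → b) → ~(a ∨ (a ∨ a)) = 1/5 → 2/5 = 1
((a ∨ (a ∨ a)) → (a → b)) ↔ (~(a → b) → ~(a ∨ (a ∨ a))) = 1 ↔ 1 = 1
and checking the remaining 35 assignments likewise gives ≥ 1 in every case.

Yes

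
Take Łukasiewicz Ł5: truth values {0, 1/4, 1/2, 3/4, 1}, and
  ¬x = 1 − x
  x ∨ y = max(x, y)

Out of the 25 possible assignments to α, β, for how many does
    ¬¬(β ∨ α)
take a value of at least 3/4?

value 1: 9 assignments (counts)
value 3/4: 7 assignments (counts)
value 1/2: 5 assignments
value 1/4: 3 assignments
value 0: 1 assignment
So 16 of the 25 assignments meet the threshold.

16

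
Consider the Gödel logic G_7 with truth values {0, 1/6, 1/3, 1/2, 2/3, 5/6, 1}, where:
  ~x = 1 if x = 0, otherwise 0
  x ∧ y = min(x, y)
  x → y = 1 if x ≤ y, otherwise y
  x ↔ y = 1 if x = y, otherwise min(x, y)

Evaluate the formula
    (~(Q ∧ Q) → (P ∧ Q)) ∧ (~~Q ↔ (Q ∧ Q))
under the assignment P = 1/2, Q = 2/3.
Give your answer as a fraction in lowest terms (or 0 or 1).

Q ∧ Q = 2/3 ∧ 2/3 = 2/3
~(Q ∧ Q) = ~2/3 = 0
P ∧ Q = 1/2 ∧ 2/3 = 1/2
~(Q ∧ Q) → (P ∧ Q) = 0 → 1/2 = 1
~Q = ~2/3 = 0
~~Q = ~0 = 1
Q ∧ Q = 2/3 ∧ 2/3 = 2/3
~~Q ↔ (Q ∧ Q) = 1 ↔ 2/3 = 2/3
(~(Q ∧ Q) → (P ∧ Q)) ∧ (~~Q ↔ (Q ∧ Q)) = 1 ∧ 2/3 = 2/3

2/3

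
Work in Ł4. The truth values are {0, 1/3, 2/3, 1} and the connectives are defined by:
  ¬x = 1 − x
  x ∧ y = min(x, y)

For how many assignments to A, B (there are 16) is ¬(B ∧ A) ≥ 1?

A = 0, B = 0 ↦ 1  ≥
A = 0, B = 1/3 ↦ 1  ≥
A = 0, B = 2/3 ↦ 1  ≥
A = 0, B = 1 ↦ 1  ≥
A = 1/3, B = 0 ↦ 1  ≥
A = 1/3, B = 1/3 ↦ 2/3  <
A = 1/3, B = 2/3 ↦ 2/3  <
A = 1/3, B = 1 ↦ 2/3  <
A = 2/3, B = 0 ↦ 1  ≥
A = 2/3, B = 1/3 ↦ 2/3  <
A = 2/3, B = 2/3 ↦ 1/3  <
A = 2/3, B = 1 ↦ 1/3  <
A = 1, B = 0 ↦ 1  ≥
A = 1, B = 1/3 ↦ 2/3  <
A = 1, B = 2/3 ↦ 1/3  <
A = 1, B = 1 ↦ 0  <
So 7 of the 16 assignments meet the threshold.

7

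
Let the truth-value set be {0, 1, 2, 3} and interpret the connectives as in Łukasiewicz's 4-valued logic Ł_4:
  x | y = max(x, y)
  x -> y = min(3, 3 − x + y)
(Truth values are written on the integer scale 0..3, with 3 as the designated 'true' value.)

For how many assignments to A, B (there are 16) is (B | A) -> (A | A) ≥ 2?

A = 0, B = 0 ↦ 3  ≥
A = 0, B = 1 ↦ 2  ≥
A = 0, B = 2 ↦ 1  <
A = 0, B = 3 ↦ 0  <
A = 1, B = 0 ↦ 3  ≥
A = 1, B = 1 ↦ 3  ≥
A = 1, B = 2 ↦ 2  ≥
A = 1, B = 3 ↦ 1  <
A = 2, B = 0 ↦ 3  ≥
A = 2, B = 1 ↦ 3  ≥
A = 2, B = 2 ↦ 3  ≥
A = 2, B = 3 ↦ 2  ≥
A = 3, B = 0 ↦ 3  ≥
A = 3, B = 1 ↦ 3  ≥
A = 3, B = 2 ↦ 3  ≥
A = 3, B = 3 ↦ 3  ≥
So 13 of the 16 assignments meet the threshold.

13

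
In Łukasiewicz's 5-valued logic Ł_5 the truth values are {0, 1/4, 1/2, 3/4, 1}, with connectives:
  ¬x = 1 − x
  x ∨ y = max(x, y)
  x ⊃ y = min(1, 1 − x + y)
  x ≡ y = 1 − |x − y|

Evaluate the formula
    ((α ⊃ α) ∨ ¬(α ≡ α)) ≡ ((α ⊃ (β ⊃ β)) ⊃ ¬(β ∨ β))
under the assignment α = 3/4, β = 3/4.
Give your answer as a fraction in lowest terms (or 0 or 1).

1/4

α ⊃ α = 3/4 ⊃ 3/4 = 1
α ≡ α = 3/4 ≡ 3/4 = 1
¬(α ≡ α) = ¬1 = 0
(α ⊃ α) ∨ ¬(α ≡ α) = 1 ∨ 0 = 1
β ⊃ β = 3/4 ⊃ 3/4 = 1
α ⊃ (β ⊃ β) = 3/4 ⊃ 1 = 1
β ∨ β = 3/4 ∨ 3/4 = 3/4
¬(β ∨ β) = ¬3/4 = 1/4
(α ⊃ (β ⊃ β)) ⊃ ¬(β ∨ β) = 1 ⊃ 1/4 = 1/4
((α ⊃ α) ∨ ¬(α ≡ α)) ≡ ((α ⊃ (β ⊃ β)) ⊃ ¬(β ∨ β)) = 1 ≡ 1/4 = 1/4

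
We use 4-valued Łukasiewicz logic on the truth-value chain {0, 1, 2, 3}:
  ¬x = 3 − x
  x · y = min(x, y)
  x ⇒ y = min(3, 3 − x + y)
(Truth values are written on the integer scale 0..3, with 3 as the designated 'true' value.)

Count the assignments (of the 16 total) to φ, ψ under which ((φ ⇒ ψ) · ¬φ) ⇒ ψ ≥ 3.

φ = 0, ψ = 0 ↦ 0  <
φ = 0, ψ = 1 ↦ 1  <
φ = 0, ψ = 2 ↦ 2  <
φ = 0, ψ = 3 ↦ 3  ≥
φ = 1, ψ = 0 ↦ 1  <
φ = 1, ψ = 1 ↦ 2  <
φ = 1, ψ = 2 ↦ 3  ≥
φ = 1, ψ = 3 ↦ 3  ≥
φ = 2, ψ = 0 ↦ 2  <
φ = 2, ψ = 1 ↦ 3  ≥
φ = 2, ψ = 2 ↦ 3  ≥
φ = 2, ψ = 3 ↦ 3  ≥
φ = 3, ψ = 0 ↦ 3  ≥
φ = 3, ψ = 1 ↦ 3  ≥
φ = 3, ψ = 2 ↦ 3  ≥
φ = 3, ψ = 3 ↦ 3  ≥
So 10 of the 16 assignments meet the threshold.

10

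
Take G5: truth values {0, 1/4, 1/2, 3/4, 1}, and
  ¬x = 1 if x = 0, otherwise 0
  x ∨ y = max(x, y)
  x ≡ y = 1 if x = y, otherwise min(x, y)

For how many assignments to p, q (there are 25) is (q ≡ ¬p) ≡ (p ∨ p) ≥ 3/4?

value 1: 2 assignments (counts)
value 3/4: 1 assignment (counts)
value 1/2: 1 assignment
value 1/4: 1 assignment
value 0: 20 assignments
So 3 of the 25 assignments meet the threshold.

3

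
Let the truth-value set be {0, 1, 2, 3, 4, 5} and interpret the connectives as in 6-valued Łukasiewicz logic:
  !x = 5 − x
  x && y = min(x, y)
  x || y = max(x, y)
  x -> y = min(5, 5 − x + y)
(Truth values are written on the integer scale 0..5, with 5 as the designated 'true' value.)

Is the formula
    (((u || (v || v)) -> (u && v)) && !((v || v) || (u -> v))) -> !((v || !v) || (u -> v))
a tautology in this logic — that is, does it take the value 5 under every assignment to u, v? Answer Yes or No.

No

Counterexample: take u = 1, v = 0.
v || v = 0 || 0 = 0
u || (v || v) = 1 || 0 = 1
u && v = 1 && 0 = 0
(u || (v || v)) -> (u && v) = 1 -> 0 = 4
v || v = 0 || 0 = 0
u -> v = 1 -> 0 = 4
(v || v) || (u -> v) = 0 || 4 = 4
!((v || v) || (u -> v)) = !4 = 1
((u || (v || v)) -> (u && v)) && !((v || v) || (u -> v)) = 4 && 1 = 1
!v = !0 = 5
v || !v = 0 || 5 = 5
u -> v = 1 -> 0 = 4
(v || !v) || (u -> v) = 5 || 4 = 5
!((v || !v) || (u -> v)) = !5 = 0
(((u || (v || v)) -> (u && v)) && !((v || v) || (u -> v))) -> !((v || !v) || (u -> v)) = 1 -> 0 = 4
This gives 4 ≠ 5.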